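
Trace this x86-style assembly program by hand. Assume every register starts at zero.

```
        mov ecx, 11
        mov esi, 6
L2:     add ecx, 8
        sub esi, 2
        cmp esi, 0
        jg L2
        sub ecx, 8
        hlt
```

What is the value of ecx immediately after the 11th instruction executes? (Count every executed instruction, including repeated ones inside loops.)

ecx=11
esi=6
ecx=11+8=19
esi=6-2=4
cmp esi, 0  (cmp 4,0)
jg L2: taken
ecx=19+8=27
esi=4-2=2
cmp esi, 0  (cmp 2,0)
jg L2: taken
ecx=27+8=35
After step 11: ecx = 35.

35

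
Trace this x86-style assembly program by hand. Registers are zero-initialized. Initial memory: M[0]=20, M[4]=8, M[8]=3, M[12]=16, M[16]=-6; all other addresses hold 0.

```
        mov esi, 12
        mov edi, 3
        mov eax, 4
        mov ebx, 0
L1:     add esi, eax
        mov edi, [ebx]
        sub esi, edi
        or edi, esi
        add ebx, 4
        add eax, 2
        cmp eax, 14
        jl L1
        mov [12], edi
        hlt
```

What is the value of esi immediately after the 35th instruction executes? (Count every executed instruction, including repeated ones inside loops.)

mov esi, 12 → esi=12
mov edi, 3 → edi=3
mov eax, 4 → eax=4
mov ebx, 0 → ebx=0
add esi, eax → esi=12+4=16
mov edi, [ebx] → edi=M[0]=20
sub esi, edi → esi=16-20=-4
or edi, esi → edi=20|(-4)=-4
add ebx, 4 → ebx=0+4=4
add eax, 2 → eax=4+2=6
cmp eax, 14  (cmp 6,14)
jl L1: taken
add esi, eax → esi=(-4)+6=2
mov edi, [ebx] → edi=M[4]=8
sub esi, edi → esi=2-8=-6
or edi, esi → edi=8|(-6)=-6
add ebx, 4 → ebx=4+4=8
add eax, 2 → eax=6+2=8
cmp eax, 14  (cmp 8,14)
jl L1: taken
add esi, eax → esi=(-6)+8=2
mov edi, [ebx] → edi=M[8]=3
sub esi, edi → esi=2-3=-1
or edi, esi → edi=3|(-1)=-1
add ebx, 4 → ebx=8+4=12
add eax, 2 → eax=8+2=10
cmp eax, 14  (cmp 10,14)
jl L1: taken
add esi, eax → esi=(-1)+10=9
mov edi, [ebx] → edi=M[12]=16
sub esi, edi → esi=9-16=-7
or edi, esi → edi=16|(-7)=-7
add ebx, 4 → ebx=12+4=16
add eax, 2 → eax=10+2=12
cmp eax, 14  (cmp 12,14)
After step 35: esi = -7.

-7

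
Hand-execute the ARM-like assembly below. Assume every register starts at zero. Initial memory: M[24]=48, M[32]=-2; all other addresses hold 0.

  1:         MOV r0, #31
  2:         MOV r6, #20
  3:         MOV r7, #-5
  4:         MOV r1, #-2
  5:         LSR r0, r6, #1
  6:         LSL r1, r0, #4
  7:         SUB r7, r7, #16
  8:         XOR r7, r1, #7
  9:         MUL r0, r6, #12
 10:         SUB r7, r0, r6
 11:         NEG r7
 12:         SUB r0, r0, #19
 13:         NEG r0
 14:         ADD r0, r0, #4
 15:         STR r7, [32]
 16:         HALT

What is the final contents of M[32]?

r0=31
r6=20
r7=-5
r1=-2
r0=20>>1=10
r1=10<<4=160
r7=(-5)-16=-21
r7=160^7=167
r0=20*12=240
r7=240-20=220
r7=-(220)=-220
r0=240-19=221
r0=-(221)=-221
r0=(-221)+4=-217
STR r7, [32] → M[32]=-220
halt.

-220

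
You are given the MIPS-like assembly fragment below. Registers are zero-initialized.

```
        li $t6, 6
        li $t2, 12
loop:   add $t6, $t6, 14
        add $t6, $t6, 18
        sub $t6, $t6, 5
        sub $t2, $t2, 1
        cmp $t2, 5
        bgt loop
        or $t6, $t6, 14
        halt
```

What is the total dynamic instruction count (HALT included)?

$t6=6
$t2=12
$t6=6+14=20
$t6=20+18=38
$t6=38-5=33
$t2=12-1=11
cmp $t2, 5  (cmp 11,5)
bgt loop: taken
$t6=33+14=47
$t6=47+18=65
$t6=65-5=60
$t2=11-1=10
cmp $t2, 5  (cmp 10,5)
bgt loop: taken
$t6=60+14=74
$t6=74+18=92
$t6=92-5=87
$t2=10-1=9
cmp $t2, 5  (cmp 9,5)
bgt loop: taken
$t6=87+14=101
$t6=101+18=119
$t6=119-5=114
$t2=9-1=8
cmp $t2, 5  (cmp 8,5)
bgt loop: taken
$t6=114+14=128
$t6=128+18=146
$t6=146-5=141
$t2=8-1=7
cmp $t2, 5  (cmp 7,5)
bgt loop: taken
$t6=141+14=155
$t6=155+18=173
$t6=173-5=168
$t2=7-1=6
cmp $t2, 5  (cmp 6,5)
bgt loop: taken
$t6=168+14=182
$t6=182+18=200
$t6=200-5=195
$t2=6-1=5
cmp $t2, 5  (cmp 5,5)
bgt loop: not taken
$t6=195|14=207
halt.
Total executed instructions: 46.

46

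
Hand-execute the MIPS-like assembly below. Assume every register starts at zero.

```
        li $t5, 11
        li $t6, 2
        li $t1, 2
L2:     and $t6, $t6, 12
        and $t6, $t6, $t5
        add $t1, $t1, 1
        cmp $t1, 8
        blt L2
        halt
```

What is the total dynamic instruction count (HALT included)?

34

after li $t5, 11: $t5=11
after li $t6, 2: $t6=2
after li $t1, 2: $t1=2
after and $t6, $t6, 12: $t6=2&12=0
after and $t6, $t6, $t5: $t6=0&11=0
after add $t1, $t1, 1: $t1=2+1=3
cmp $t1, 8  (cmp 3,8)
blt L2: taken
after and $t6, $t6, 12: $t6=0&12=0
after and $t6, $t6, $t5: $t6=0&11=0
after add $t1, $t1, 1: $t1=3+1=4
cmp $t1, 8  (cmp 4,8)
blt L2: taken
after and $t6, $t6, 12: $t6=0&12=0
after and $t6, $t6, $t5: $t6=0&11=0
after add $t1, $t1, 1: $t1=4+1=5
cmp $t1, 8  (cmp 5,8)
blt L2: taken
after and $t6, $t6, 12: $t6=0&12=0
after and $t6, $t6, $t5: $t6=0&11=0
after add $t1, $t1, 1: $t1=5+1=6
cmp $t1, 8  (cmp 6,8)
blt L2: taken
after and $t6, $t6, 12: $t6=0&12=0
after and $t6, $t6, $t5: $t6=0&11=0
after add $t1, $t1, 1: $t1=6+1=7
cmp $t1, 8  (cmp 7,8)
blt L2: taken
after and $t6, $t6, 12: $t6=0&12=0
after and $t6, $t6, $t5: $t6=0&11=0
after add $t1, $t1, 1: $t1=7+1=8
cmp $t1, 8  (cmp 8,8)
blt L2: not taken
halt.
Total executed instructions: 34.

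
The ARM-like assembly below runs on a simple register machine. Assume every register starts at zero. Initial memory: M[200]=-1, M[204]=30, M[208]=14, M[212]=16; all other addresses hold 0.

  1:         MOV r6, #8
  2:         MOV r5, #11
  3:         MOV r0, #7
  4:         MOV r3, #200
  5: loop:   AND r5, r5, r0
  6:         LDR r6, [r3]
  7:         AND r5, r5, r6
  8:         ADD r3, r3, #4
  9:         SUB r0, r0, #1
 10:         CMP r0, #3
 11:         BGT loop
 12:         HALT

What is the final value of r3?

after MOV r6, #8: r6=8
after MOV r5, #11: r5=11
after MOV r0, #7: r0=7
after MOV r3, #200: r3=200
after AND r5, r5, r0: r5=11&7=3
after LDR r6, [r3]: r6=M[200]=-1
after AND r5, r5, r6: r5=3&(-1)=3
after ADD r3, r3, #4: r3=200+4=204
after SUB r0, r0, #1: r0=7-1=6
CMP r0, #3  (cmp 6,3)
BGT loop: taken
after AND r5, r5, r0: r5=3&6=2
after LDR r6, [r3]: r6=M[204]=30
after AND r5, r5, r6: r5=2&30=2
after ADD r3, r3, #4: r3=204+4=208
after SUB r0, r0, #1: r0=6-1=5
CMP r0, #3  (cmp 5,3)
BGT loop: taken
after AND r5, r5, r0: r5=2&5=0
after LDR r6, [r3]: r6=M[208]=14
after AND r5, r5, r6: r5=0&14=0
after ADD r3, r3, #4: r3=208+4=212
after SUB r0, r0, #1: r0=5-1=4
CMP r0, #3  (cmp 4,3)
BGT loop: taken
after AND r5, r5, r0: r5=0&4=0
after LDR r6, [r3]: r6=M[212]=16
after AND r5, r5, r6: r5=0&16=0
after ADD r3, r3, #4: r3=212+4=216
after SUB r0, r0, #1: r0=4-1=3
CMP r0, #3  (cmp 3,3)
BGT loop: not taken
halt.

216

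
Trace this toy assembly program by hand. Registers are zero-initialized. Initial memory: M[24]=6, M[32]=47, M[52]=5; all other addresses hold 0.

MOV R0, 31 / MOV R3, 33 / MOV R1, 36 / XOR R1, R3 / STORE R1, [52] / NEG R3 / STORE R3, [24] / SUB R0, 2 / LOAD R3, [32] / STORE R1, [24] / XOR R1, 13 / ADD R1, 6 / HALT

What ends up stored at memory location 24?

after MOV R0, 31: R0=31
after MOV R3, 33: R3=33
after MOV R1, 36: R1=36
after XOR R1, R3: R1=36^33=5
STORE R1, [52] → M[52]=5
after NEG R3: R3=-(33)=-33
STORE R3, [24] → M[24]=-33
after SUB R0, 2: R0=31-2=29
after LOAD R3, [32]: R3=M[32]=47
STORE R1, [24] → M[24]=5
after XOR R1, 13: R1=5^13=8
after ADD R1, 6: R1=8+6=14
halt.

5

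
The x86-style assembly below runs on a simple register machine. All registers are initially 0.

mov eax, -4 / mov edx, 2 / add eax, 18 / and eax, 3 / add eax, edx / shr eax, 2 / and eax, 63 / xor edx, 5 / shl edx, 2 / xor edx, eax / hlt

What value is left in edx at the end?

29

after mov eax, -4: eax=-4
after mov edx, 2: edx=2
after add eax, 18: eax=(-4)+18=14
after and eax, 3: eax=14&3=2
after add eax, edx: eax=2+2=4
after shr eax, 2: eax=4>>2=1
after and eax, 63: eax=1&63=1
after xor edx, 5: edx=2^5=7
after shl edx, 2: edx=7<<2=28
after xor edx, eax: edx=28^1=29
halt.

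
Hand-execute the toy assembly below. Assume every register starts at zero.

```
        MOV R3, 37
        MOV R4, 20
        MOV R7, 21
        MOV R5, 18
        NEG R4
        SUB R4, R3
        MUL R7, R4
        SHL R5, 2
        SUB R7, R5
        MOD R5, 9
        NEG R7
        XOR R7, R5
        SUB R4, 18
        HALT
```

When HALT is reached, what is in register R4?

R3=37
R4=20
R7=21
R5=18
R4=-(20)=-20
R4=(-20)-37=-57
R7=21*(-57)=-1197
R5=18<<2=72
R7=(-1197)-72=-1269
R5=72%9=0
R7=-(-1269)=1269
R7=1269^0=1269
R4=(-57)-18=-75
halt.

-75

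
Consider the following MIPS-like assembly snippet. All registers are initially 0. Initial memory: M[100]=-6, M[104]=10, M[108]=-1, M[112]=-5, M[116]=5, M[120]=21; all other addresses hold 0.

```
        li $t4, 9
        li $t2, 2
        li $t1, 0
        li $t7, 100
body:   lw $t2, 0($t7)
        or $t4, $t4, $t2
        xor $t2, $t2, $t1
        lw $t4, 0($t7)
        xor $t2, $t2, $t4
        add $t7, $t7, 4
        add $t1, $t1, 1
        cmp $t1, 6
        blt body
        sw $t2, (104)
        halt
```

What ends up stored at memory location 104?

li $t4, 9 → $t4=9
li $t2, 2 → $t2=2
li $t1, 0 → $t1=0
li $t7, 100 → $t7=100
lw $t2, 0($t7) → $t2=M[100]=-6
or $t4, $t4, $t2 → $t4=9|(-6)=-5
xor $t2, $t2, $t1 → $t2=(-6)^0=-6
lw $t4, 0($t7) → $t4=M[100]=-6
xor $t2, $t2, $t4 → $t2=(-6)^(-6)=0
add $t7, $t7, 4 → $t7=100+4=104
add $t1, $t1, 1 → $t1=0+1=1
cmp $t1, 6  (cmp 1,6)
blt body: taken
lw $t2, 0($t7) → $t2=M[104]=10
or $t4, $t4, $t2 → $t4=(-6)|10=-6
xor $t2, $t2, $t1 → $t2=10^1=11
lw $t4, 0($t7) → $t4=M[104]=10
xor $t2, $t2, $t4 → $t2=11^10=1
add $t7, $t7, 4 → $t7=104+4=108
add $t1, $t1, 1 → $t1=1+1=2
cmp $t1, 6  (cmp 2,6)
blt body: taken
lw $t2, 0($t7) → $t2=M[108]=-1
or $t4, $t4, $t2 → $t4=10|(-1)=-1
xor $t2, $t2, $t1 → $t2=(-1)^2=-3
lw $t4, 0($t7) → $t4=M[108]=-1
xor $t2, $t2, $t4 → $t2=(-3)^(-1)=2
add $t7, $t7, 4 → $t7=108+4=112
add $t1, $t1, 1 → $t1=2+1=3
cmp $t1, 6  (cmp 3,6)
blt body: taken
lw $t2, 0($t7) → $t2=M[112]=-5
or $t4, $t4, $t2 → $t4=(-1)|(-5)=-1
xor $t2, $t2, $t1 → $t2=(-5)^3=-8
lw $t4, 0($t7) → $t4=M[112]=-5
xor $t2, $t2, $t4 → $t2=(-8)^(-5)=3
add $t7, $t7, 4 → $t7=112+4=116
add $t1, $t1, 1 → $t1=3+1=4
cmp $t1, 6  (cmp 4,6)
blt body: taken
lw $t2, 0($t7) → $t2=M[116]=5
or $t4, $t4, $t2 → $t4=(-5)|5=-1
xor $t2, $t2, $t1 → $t2=5^4=1
lw $t4, 0($t7) → $t4=M[116]=5
xor $t2, $t2, $t4 → $t2=1^5=4
add $t7, $t7, 4 → $t7=116+4=120
add $t1, $t1, 1 → $t1=4+1=5
cmp $t1, 6  (cmp 5,6)
blt body: taken
lw $t2, 0($t7) → $t2=M[120]=21
or $t4, $t4, $t2 → $t4=5|21=21
xor $t2, $t2, $t1 → $t2=21^5=16
lw $t4, 0($t7) → $t4=M[120]=21
xor $t2, $t2, $t4 → $t2=16^21=5
add $t7, $t7, 4 → $t7=120+4=124
add $t1, $t1, 1 → $t1=5+1=6
cmp $t1, 6  (cmp 6,6)
blt body: not taken
sw $t2, (104) → M[104]=5
halt.

5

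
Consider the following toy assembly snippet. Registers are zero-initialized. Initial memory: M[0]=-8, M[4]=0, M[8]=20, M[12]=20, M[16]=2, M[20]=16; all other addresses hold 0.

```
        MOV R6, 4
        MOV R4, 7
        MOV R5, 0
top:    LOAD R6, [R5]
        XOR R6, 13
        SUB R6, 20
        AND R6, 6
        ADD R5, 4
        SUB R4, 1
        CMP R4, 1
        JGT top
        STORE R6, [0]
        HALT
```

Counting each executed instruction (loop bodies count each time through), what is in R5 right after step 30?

MOV R6, 4 → R6=4
MOV R4, 7 → R4=7
MOV R5, 0 → R5=0
LOAD R6, [R5] → R6=M[0]=-8
XOR R6, 13 → R6=(-8)^13=-11
SUB R6, 20 → R6=(-11)-20=-31
AND R6, 6 → R6=(-31)&6=0
ADD R5, 4 → R5=0+4=4
SUB R4, 1 → R4=7-1=6
CMP R4, 1  (cmp 6,1)
JGT top: taken
LOAD R6, [R5] → R6=M[4]=0
XOR R6, 13 → R6=0^13=13
SUB R6, 20 → R6=13-20=-7
AND R6, 6 → R6=(-7)&6=0
ADD R5, 4 → R5=4+4=8
SUB R4, 1 → R4=6-1=5
CMP R4, 1  (cmp 5,1)
JGT top: taken
LOAD R6, [R5] → R6=M[8]=20
XOR R6, 13 → R6=20^13=25
SUB R6, 20 → R6=25-20=5
AND R6, 6 → R6=5&6=4
ADD R5, 4 → R5=8+4=12
SUB R4, 1 → R4=5-1=4
CMP R4, 1  (cmp 4,1)
JGT top: taken
LOAD R6, [R5] → R6=M[12]=20
XOR R6, 13 → R6=20^13=25
SUB R6, 20 → R6=25-20=5
After step 30: R5 = 12.

12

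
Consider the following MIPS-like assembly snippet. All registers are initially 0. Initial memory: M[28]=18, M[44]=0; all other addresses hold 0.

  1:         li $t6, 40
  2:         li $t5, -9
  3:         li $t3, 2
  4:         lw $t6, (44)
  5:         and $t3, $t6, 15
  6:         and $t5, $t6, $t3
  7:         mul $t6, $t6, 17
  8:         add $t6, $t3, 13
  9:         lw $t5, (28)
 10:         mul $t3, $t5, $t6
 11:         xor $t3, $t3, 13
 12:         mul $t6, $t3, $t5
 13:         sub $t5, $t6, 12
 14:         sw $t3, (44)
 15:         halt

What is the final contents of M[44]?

231

after li $t6, 40: $t6=40
after li $t5, -9: $t5=-9
after li $t3, 2: $t3=2
after lw $t6, (44): $t6=M[44]=0
after and $t3, $t6, 15: $t3=0&15=0
after and $t5, $t6, $t3: $t5=0&0=0
after mul $t6, $t6, 17: $t6=0*17=0
after add $t6, $t3, 13: $t6=0+13=13
after lw $t5, (28): $t5=M[28]=18
after mul $t3, $t5, $t6: $t3=18*13=234
after xor $t3, $t3, 13: $t3=234^13=231
after mul $t6, $t3, $t5: $t6=231*18=4158
after sub $t5, $t6, 12: $t5=4158-12=4146
sw $t3, (44) → M[44]=231
halt.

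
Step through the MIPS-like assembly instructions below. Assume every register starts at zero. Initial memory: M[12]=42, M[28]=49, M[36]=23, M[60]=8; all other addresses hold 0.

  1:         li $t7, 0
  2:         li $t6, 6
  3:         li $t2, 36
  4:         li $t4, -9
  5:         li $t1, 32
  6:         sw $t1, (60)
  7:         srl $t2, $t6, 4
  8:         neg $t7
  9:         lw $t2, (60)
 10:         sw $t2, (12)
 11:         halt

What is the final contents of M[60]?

32

after li $t7, 0: $t7=0
after li $t6, 6: $t6=6
after li $t2, 36: $t2=36
after li $t4, -9: $t4=-9
after li $t1, 32: $t1=32
sw $t1, (60) → M[60]=32
after srl $t2, $t6, 4: $t2=6>>4=0
after neg $t7: $t7=-(0)=0
after lw $t2, (60): $t2=M[60]=32
sw $t2, (12) → M[12]=32
halt.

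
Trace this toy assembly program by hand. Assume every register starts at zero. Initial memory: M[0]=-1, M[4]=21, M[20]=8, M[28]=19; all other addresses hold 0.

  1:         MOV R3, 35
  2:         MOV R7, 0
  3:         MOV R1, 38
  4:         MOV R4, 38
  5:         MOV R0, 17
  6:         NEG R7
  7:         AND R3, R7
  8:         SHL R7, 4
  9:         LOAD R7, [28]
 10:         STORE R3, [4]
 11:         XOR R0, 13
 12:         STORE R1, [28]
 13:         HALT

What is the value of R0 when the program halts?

28

after MOV R3, 35: R3=35
after MOV R7, 0: R7=0
after MOV R1, 38: R1=38
after MOV R4, 38: R4=38
after MOV R0, 17: R0=17
after NEG R7: R7=-(0)=0
after AND R3, R7: R3=35&0=0
after SHL R7, 4: R7=0<<4=0
after LOAD R7, [28]: R7=M[28]=19
STORE R3, [4] → M[4]=0
after XOR R0, 13: R0=17^13=28
STORE R1, [28] → M[28]=38
halt.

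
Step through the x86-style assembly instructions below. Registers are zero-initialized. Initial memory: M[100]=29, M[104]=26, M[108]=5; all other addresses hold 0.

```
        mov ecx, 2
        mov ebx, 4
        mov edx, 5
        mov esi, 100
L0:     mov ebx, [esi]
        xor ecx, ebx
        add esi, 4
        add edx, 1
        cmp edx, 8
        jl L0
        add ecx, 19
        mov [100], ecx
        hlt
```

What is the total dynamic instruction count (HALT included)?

mov ecx, 2 → ecx=2
mov ebx, 4 → ebx=4
mov edx, 5 → edx=5
mov esi, 100 → esi=100
mov ebx, [esi] → ebx=M[100]=29
xor ecx, ebx → ecx=2^29=31
add esi, 4 → esi=100+4=104
add edx, 1 → edx=5+1=6
cmp edx, 8  (cmp 6,8)
jl L0: taken
mov ebx, [esi] → ebx=M[104]=26
xor ecx, ebx → ecx=31^26=5
add esi, 4 → esi=104+4=108
add edx, 1 → edx=6+1=7
cmp edx, 8  (cmp 7,8)
jl L0: taken
mov ebx, [esi] → ebx=M[108]=5
xor ecx, ebx → ecx=5^5=0
add esi, 4 → esi=108+4=112
add edx, 1 → edx=7+1=8
cmp edx, 8  (cmp 8,8)
jl L0: not taken
add ecx, 19 → ecx=0+19=19
mov [100], ecx → M[100]=19
halt.
Total executed instructions: 25.

25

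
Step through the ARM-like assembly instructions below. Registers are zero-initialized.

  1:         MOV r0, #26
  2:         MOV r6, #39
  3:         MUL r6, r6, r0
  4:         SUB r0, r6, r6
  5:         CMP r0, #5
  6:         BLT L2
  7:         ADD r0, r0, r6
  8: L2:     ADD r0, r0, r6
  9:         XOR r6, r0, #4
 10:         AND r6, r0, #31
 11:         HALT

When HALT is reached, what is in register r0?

1014

after MOV r0, #26: r0=26
after MOV r6, #39: r6=39
after MUL r6, r6, r0: r6=39*26=1014
after SUB r0, r6, r6: r0=1014-1014=0
CMP r0, #5  (cmp 0,5)
BLT L2: taken
after ADD r0, r0, r6: r0=0+1014=1014
after XOR r6, r0, #4: r6=1014^4=1010
after AND r6, r0, #31: r6=1014&31=22
halt.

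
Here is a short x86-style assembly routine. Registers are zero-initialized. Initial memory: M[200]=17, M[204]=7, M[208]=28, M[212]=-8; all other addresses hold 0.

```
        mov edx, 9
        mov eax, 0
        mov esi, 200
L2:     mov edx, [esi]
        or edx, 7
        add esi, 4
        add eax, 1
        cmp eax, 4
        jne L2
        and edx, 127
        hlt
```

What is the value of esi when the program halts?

216

mov edx, 9 → edx=9
mov eax, 0 → eax=0
mov esi, 200 → esi=200
mov edx, [esi] → edx=M[200]=17
or edx, 7 → edx=17|7=23
add esi, 4 → esi=200+4=204
add eax, 1 → eax=0+1=1
cmp eax, 4  (cmp 1,4)
jne L2: taken
mov edx, [esi] → edx=M[204]=7
or edx, 7 → edx=7|7=7
add esi, 4 → esi=204+4=208
add eax, 1 → eax=1+1=2
cmp eax, 4  (cmp 2,4)
jne L2: taken
mov edx, [esi] → edx=M[208]=28
or edx, 7 → edx=28|7=31
add esi, 4 → esi=208+4=212
add eax, 1 → eax=2+1=3
cmp eax, 4  (cmp 3,4)
jne L2: taken
mov edx, [esi] → edx=M[212]=-8
or edx, 7 → edx=(-8)|7=-1
add esi, 4 → esi=212+4=216
add eax, 1 → eax=3+1=4
cmp eax, 4  (cmp 4,4)
jne L2: not taken
and edx, 127 → edx=(-1)&127=127
halt.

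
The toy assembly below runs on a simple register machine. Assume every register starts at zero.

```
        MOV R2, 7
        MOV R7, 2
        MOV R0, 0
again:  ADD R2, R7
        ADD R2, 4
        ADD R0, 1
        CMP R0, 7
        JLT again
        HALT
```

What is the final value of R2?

after MOV R2, 7: R2=7
after MOV R7, 2: R7=2
after MOV R0, 0: R0=0
after ADD R2, R7: R2=7+2=9
after ADD R2, 4: R2=9+4=13
after ADD R0, 1: R0=0+1=1
CMP R0, 7  (cmp 1,7)
JLT again: taken
after ADD R2, R7: R2=13+2=15
after ADD R2, 4: R2=15+4=19
after ADD R0, 1: R0=1+1=2
CMP R0, 7  (cmp 2,7)
JLT again: taken
after ADD R2, R7: R2=19+2=21
after ADD R2, 4: R2=21+4=25
after ADD R0, 1: R0=2+1=3
CMP R0, 7  (cmp 3,7)
JLT again: taken
after ADD R2, R7: R2=25+2=27
after ADD R2, 4: R2=27+4=31
after ADD R0, 1: R0=3+1=4
CMP R0, 7  (cmp 4,7)
JLT again: taken
after ADD R2, R7: R2=31+2=33
after ADD R2, 4: R2=33+4=37
after ADD R0, 1: R0=4+1=5
CMP R0, 7  (cmp 5,7)
JLT again: taken
after ADD R2, R7: R2=37+2=39
after ADD R2, 4: R2=39+4=43
after ADD R0, 1: R0=5+1=6
CMP R0, 7  (cmp 6,7)
JLT again: taken
after ADD R2, R7: R2=43+2=45
after ADD R2, 4: R2=45+4=49
after ADD R0, 1: R0=6+1=7
CMP R0, 7  (cmp 7,7)
JLT again: not taken
halt.

49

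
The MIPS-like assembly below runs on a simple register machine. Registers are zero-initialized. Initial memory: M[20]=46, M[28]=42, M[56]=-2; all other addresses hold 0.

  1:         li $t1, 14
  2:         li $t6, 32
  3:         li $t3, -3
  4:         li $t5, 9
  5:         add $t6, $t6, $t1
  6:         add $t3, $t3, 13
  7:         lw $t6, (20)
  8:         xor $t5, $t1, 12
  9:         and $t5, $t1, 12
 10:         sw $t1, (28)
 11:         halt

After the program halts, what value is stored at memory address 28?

14

after li $t1, 14: $t1=14
after li $t6, 32: $t6=32
after li $t3, -3: $t3=-3
after li $t5, 9: $t5=9
after add $t6, $t6, $t1: $t6=32+14=46
after add $t3, $t3, 13: $t3=(-3)+13=10
after lw $t6, (20): $t6=M[20]=46
after xor $t5, $t1, 12: $t5=14^12=2
after and $t5, $t1, 12: $t5=14&12=12
sw $t1, (28) → M[28]=14
halt.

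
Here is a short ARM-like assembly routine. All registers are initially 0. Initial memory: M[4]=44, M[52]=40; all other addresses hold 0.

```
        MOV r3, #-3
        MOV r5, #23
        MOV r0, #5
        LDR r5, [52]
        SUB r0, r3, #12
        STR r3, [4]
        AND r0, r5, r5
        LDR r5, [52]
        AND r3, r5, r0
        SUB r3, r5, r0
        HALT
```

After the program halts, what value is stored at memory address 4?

-3

after MOV r3, #-3: r3=-3
after MOV r5, #23: r5=23
after MOV r0, #5: r0=5
after LDR r5, [52]: r5=M[52]=40
after SUB r0, r3, #12: r0=(-3)-12=-15
STR r3, [4] → M[4]=-3
after AND r0, r5, r5: r0=40&40=40
after LDR r5, [52]: r5=M[52]=40
after AND r3, r5, r0: r3=40&40=40
after SUB r3, r5, r0: r3=40-40=0
halt.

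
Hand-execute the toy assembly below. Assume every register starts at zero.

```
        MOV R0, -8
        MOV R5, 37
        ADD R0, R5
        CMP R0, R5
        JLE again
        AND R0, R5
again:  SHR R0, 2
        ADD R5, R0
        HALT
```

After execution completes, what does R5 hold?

44

R0=-8
R5=37
R0=(-8)+37=29
CMP R0, R5  (cmp 29,37)
JLE again: taken
R0=29>>2=7
R5=37+7=44
halt.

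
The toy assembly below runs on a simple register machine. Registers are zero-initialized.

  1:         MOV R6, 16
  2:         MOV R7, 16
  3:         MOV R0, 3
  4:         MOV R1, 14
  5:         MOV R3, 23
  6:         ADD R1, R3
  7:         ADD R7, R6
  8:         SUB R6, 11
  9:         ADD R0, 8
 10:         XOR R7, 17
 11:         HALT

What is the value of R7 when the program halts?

49

R6=16
R7=16
R0=3
R1=14
R3=23
R1=14+23=37
R7=16+16=32
R6=16-11=5
R0=3+8=11
R7=32^17=49
halt.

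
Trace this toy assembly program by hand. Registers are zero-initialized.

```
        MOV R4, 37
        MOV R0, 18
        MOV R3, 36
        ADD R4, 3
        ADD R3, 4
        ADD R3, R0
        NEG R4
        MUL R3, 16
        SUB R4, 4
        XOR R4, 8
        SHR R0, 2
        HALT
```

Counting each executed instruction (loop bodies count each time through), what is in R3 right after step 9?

928

MOV R4, 37 → R4=37
MOV R0, 18 → R0=18
MOV R3, 36 → R3=36
ADD R4, 3 → R4=37+3=40
ADD R3, 4 → R3=36+4=40
ADD R3, R0 → R3=40+18=58
NEG R4 → R4=-(40)=-40
MUL R3, 16 → R3=58*16=928
SUB R4, 4 → R4=(-40)-4=-44
After step 9: R3 = 928.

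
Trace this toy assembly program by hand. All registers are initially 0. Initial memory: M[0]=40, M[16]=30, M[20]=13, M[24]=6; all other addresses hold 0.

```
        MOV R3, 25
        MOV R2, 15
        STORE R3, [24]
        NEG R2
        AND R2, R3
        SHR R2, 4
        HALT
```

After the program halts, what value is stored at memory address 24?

25

R3=25
R2=15
STORE R3, [24] → M[24]=25
R2=-(15)=-15
R2=(-15)&25=17
R2=17>>4=1
halt.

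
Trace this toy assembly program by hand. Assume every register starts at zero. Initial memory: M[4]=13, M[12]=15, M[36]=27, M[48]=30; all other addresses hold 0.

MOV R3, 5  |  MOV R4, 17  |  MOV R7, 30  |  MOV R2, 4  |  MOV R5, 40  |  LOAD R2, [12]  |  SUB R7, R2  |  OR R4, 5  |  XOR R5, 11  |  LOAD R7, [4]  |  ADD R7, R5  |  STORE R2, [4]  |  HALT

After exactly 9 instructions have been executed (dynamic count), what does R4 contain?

MOV R3, 5 → R3=5
MOV R4, 17 → R4=17
MOV R7, 30 → R7=30
MOV R2, 4 → R2=4
MOV R5, 40 → R5=40
LOAD R2, [12] → R2=M[12]=15
SUB R7, R2 → R7=30-15=15
OR R4, 5 → R4=17|5=21
XOR R5, 11 → R5=40^11=35
After step 9: R4 = 21.

21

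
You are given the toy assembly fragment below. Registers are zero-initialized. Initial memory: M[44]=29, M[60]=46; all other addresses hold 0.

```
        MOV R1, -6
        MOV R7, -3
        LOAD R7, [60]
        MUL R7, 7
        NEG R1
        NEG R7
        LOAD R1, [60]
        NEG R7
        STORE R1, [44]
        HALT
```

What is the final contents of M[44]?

46

after MOV R1, -6: R1=-6
after MOV R7, -3: R7=-3
after LOAD R7, [60]: R7=M[60]=46
after MUL R7, 7: R7=46*7=322
after NEG R1: R1=-(-6)=6
after NEG R7: R7=-(322)=-322
after LOAD R1, [60]: R1=M[60]=46
after NEG R7: R7=-(-322)=322
STORE R1, [44] → M[44]=46
halt.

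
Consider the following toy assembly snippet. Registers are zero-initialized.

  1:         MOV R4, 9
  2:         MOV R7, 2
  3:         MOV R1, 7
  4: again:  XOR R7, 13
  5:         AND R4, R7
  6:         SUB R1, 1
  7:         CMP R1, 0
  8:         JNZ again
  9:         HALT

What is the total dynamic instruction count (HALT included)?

MOV R4, 9 → R4=9
MOV R7, 2 → R7=2
MOV R1, 7 → R1=7
XOR R7, 13 → R7=2^13=15
AND R4, R7 → R4=9&15=9
SUB R1, 1 → R1=7-1=6
CMP R1, 0  (cmp 6,0)
JNZ again: taken
XOR R7, 13 → R7=15^13=2
AND R4, R7 → R4=9&2=0
SUB R1, 1 → R1=6-1=5
CMP R1, 0  (cmp 5,0)
JNZ again: taken
XOR R7, 13 → R7=2^13=15
AND R4, R7 → R4=0&15=0
SUB R1, 1 → R1=5-1=4
CMP R1, 0  (cmp 4,0)
JNZ again: taken
XOR R7, 13 → R7=15^13=2
AND R4, R7 → R4=0&2=0
SUB R1, 1 → R1=4-1=3
CMP R1, 0  (cmp 3,0)
JNZ again: taken
XOR R7, 13 → R7=2^13=15
AND R4, R7 → R4=0&15=0
SUB R1, 1 → R1=3-1=2
CMP R1, 0  (cmp 2,0)
JNZ again: taken
XOR R7, 13 → R7=15^13=2
AND R4, R7 → R4=0&2=0
SUB R1, 1 → R1=2-1=1
CMP R1, 0  (cmp 1,0)
JNZ again: taken
XOR R7, 13 → R7=2^13=15
AND R4, R7 → R4=0&15=0
SUB R1, 1 → R1=1-1=0
CMP R1, 0  (cmp 0,0)
JNZ again: not taken
halt.
Total executed instructions: 39.

39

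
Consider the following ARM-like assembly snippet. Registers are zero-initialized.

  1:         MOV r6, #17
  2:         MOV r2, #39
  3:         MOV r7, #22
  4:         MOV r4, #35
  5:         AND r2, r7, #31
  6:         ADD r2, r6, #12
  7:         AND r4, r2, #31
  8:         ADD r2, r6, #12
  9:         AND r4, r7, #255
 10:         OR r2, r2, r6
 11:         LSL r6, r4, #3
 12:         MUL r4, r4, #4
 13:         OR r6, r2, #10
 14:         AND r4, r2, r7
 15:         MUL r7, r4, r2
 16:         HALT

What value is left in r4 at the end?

20

r6=17
r2=39
r7=22
r4=35
r2=22&31=22
r2=17+12=29
r4=29&31=29
r2=17+12=29
r4=22&255=22
r2=29|17=29
r6=22<<3=176
r4=22*4=88
r6=29|10=31
r4=29&22=20
r7=20*29=580
halt.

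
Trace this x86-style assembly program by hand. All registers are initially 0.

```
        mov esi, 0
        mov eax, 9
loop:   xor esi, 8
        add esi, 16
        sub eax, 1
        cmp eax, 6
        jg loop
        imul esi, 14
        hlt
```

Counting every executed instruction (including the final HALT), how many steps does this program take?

19

esi=0
eax=9
esi=0^8=8
esi=8+16=24
eax=9-1=8
cmp eax, 6  (cmp 8,6)
jg loop: taken
esi=24^8=16
esi=16+16=32
eax=8-1=7
cmp eax, 6  (cmp 7,6)
jg loop: taken
esi=32^8=40
esi=40+16=56
eax=7-1=6
cmp eax, 6  (cmp 6,6)
jg loop: not taken
esi=56*14=784
halt.
Total executed instructions: 19.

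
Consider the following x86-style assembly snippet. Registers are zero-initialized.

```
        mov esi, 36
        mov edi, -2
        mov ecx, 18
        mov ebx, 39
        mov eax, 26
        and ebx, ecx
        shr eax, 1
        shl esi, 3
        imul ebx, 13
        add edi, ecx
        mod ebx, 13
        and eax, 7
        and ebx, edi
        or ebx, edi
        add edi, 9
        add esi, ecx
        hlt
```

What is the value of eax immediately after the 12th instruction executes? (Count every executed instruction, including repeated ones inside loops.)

after mov esi, 36: esi=36
after mov edi, -2: edi=-2
after mov ecx, 18: ecx=18
after mov ebx, 39: ebx=39
after mov eax, 26: eax=26
after and ebx, ecx: ebx=39&18=2
after shr eax, 1: eax=26>>1=13
after shl esi, 3: esi=36<<3=288
after imul ebx, 13: ebx=2*13=26
after add edi, ecx: edi=(-2)+18=16
after mod ebx, 13: ebx=26%13=0
after and eax, 7: eax=13&7=5
After step 12: eax = 5.

5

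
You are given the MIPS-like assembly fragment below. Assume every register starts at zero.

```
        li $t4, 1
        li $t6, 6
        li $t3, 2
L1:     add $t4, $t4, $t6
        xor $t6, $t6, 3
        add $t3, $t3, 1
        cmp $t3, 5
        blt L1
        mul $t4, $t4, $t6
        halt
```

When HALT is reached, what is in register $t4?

90

after li $t4, 1: $t4=1
after li $t6, 6: $t6=6
after li $t3, 2: $t3=2
after add $t4, $t4, $t6: $t4=1+6=7
after xor $t6, $t6, 3: $t6=6^3=5
after add $t3, $t3, 1: $t3=2+1=3
cmp $t3, 5  (cmp 3,5)
blt L1: taken
after add $t4, $t4, $t6: $t4=7+5=12
after xor $t6, $t6, 3: $t6=5^3=6
after add $t3, $t3, 1: $t3=3+1=4
cmp $t3, 5  (cmp 4,5)
blt L1: taken
after add $t4, $t4, $t6: $t4=12+6=18
after xor $t6, $t6, 3: $t6=6^3=5
after add $t3, $t3, 1: $t3=4+1=5
cmp $t3, 5  (cmp 5,5)
blt L1: not taken
after mul $t4, $t4, $t6: $t4=18*5=90
halt.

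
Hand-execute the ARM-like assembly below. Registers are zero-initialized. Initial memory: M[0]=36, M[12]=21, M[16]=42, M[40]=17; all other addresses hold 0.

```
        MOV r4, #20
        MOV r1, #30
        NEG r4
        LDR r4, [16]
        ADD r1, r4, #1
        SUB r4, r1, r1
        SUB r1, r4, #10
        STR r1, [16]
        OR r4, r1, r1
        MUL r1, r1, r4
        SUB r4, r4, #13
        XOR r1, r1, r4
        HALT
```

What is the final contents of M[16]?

-10

MOV r4, #20 → r4=20
MOV r1, #30 → r1=30
NEG r4 → r4=-(20)=-20
LDR r4, [16] → r4=M[16]=42
ADD r1, r4, #1 → r1=42+1=43
SUB r4, r1, r1 → r4=43-43=0
SUB r1, r4, #10 → r1=0-10=-10
STR r1, [16] → M[16]=-10
OR r4, r1, r1 → r4=(-10)|(-10)=-10
MUL r1, r1, r4 → r1=(-10)*(-10)=100
SUB r4, r4, #13 → r4=(-10)-13=-23
XOR r1, r1, r4 → r1=100^(-23)=-115
halt.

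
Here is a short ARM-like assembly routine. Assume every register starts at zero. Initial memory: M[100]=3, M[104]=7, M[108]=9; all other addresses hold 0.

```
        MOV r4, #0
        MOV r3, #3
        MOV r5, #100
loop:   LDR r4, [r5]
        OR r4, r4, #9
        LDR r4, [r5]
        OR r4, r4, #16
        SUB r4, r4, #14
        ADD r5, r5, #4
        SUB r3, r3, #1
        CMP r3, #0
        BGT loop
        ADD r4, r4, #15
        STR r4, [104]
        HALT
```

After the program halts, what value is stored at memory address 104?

after MOV r4, #0: r4=0
after MOV r3, #3: r3=3
after MOV r5, #100: r5=100
after LDR r4, [r5]: r4=M[100]=3
after OR r4, r4, #9: r4=3|9=11
after LDR r4, [r5]: r4=M[100]=3
after OR r4, r4, #16: r4=3|16=19
after SUB r4, r4, #14: r4=19-14=5
after ADD r5, r5, #4: r5=100+4=104
after SUB r3, r3, #1: r3=3-1=2
CMP r3, #0  (cmp 2,0)
BGT loop: taken
after LDR r4, [r5]: r4=M[104]=7
after OR r4, r4, #9: r4=7|9=15
after LDR r4, [r5]: r4=M[104]=7
after OR r4, r4, #16: r4=7|16=23
after SUB r4, r4, #14: r4=23-14=9
after ADD r5, r5, #4: r5=104+4=108
after SUB r3, r3, #1: r3=2-1=1
CMP r3, #0  (cmp 1,0)
BGT loop: taken
after LDR r4, [r5]: r4=M[108]=9
after OR r4, r4, #9: r4=9|9=9
after LDR r4, [r5]: r4=M[108]=9
after OR r4, r4, #16: r4=9|16=25
after SUB r4, r4, #14: r4=25-14=11
after ADD r5, r5, #4: r5=108+4=112
after SUB r3, r3, #1: r3=1-1=0
CMP r3, #0  (cmp 0,0)
BGT loop: not taken
after ADD r4, r4, #15: r4=11+15=26
STR r4, [104] → M[104]=26
halt.

26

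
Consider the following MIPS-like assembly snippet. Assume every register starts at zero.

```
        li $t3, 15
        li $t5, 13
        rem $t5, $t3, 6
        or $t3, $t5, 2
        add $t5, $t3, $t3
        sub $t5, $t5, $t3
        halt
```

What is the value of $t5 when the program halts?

3

after li $t3, 15: $t3=15
after li $t5, 13: $t5=13
after rem $t5, $t3, 6: $t5=15%6=3
after or $t3, $t5, 2: $t3=3|2=3
after add $t5, $t3, $t3: $t5=3+3=6
after sub $t5, $t5, $t3: $t5=6-3=3
halt.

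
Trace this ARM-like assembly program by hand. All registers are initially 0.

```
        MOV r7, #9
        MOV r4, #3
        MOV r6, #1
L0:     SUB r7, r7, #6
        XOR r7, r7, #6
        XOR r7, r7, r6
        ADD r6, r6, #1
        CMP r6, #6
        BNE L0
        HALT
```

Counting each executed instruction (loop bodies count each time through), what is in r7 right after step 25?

MOV r7, #9 → r7=9
MOV r4, #3 → r4=3
MOV r6, #1 → r6=1
SUB r7, r7, #6 → r7=9-6=3
XOR r7, r7, #6 → r7=3^6=5
XOR r7, r7, r6 → r7=5^1=4
ADD r6, r6, #1 → r6=1+1=2
CMP r6, #6  (cmp 2,6)
BNE L0: taken
SUB r7, r7, #6 → r7=4-6=-2
XOR r7, r7, #6 → r7=(-2)^6=-8
XOR r7, r7, r6 → r7=(-8)^2=-6
ADD r6, r6, #1 → r6=2+1=3
CMP r6, #6  (cmp 3,6)
BNE L0: taken
SUB r7, r7, #6 → r7=(-6)-6=-12
XOR r7, r7, #6 → r7=(-12)^6=-14
XOR r7, r7, r6 → r7=(-14)^3=-15
ADD r6, r6, #1 → r6=3+1=4
CMP r6, #6  (cmp 4,6)
BNE L0: taken
SUB r7, r7, #6 → r7=(-15)-6=-21
XOR r7, r7, #6 → r7=(-21)^6=-19
XOR r7, r7, r6 → r7=(-19)^4=-23
ADD r6, r6, #1 → r6=4+1=5
After step 25: r7 = -23.

-23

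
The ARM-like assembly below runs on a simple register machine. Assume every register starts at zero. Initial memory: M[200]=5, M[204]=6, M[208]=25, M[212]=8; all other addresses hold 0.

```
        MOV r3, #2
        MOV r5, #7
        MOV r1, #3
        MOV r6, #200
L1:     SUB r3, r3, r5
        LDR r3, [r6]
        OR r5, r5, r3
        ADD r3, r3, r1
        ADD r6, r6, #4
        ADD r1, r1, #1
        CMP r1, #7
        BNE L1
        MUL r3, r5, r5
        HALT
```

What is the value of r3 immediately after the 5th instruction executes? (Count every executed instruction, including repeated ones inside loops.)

MOV r3, #2 → r3=2
MOV r5, #7 → r5=7
MOV r1, #3 → r1=3
MOV r6, #200 → r6=200
SUB r3, r3, r5 → r3=2-7=-5
After step 5: r3 = -5.

-5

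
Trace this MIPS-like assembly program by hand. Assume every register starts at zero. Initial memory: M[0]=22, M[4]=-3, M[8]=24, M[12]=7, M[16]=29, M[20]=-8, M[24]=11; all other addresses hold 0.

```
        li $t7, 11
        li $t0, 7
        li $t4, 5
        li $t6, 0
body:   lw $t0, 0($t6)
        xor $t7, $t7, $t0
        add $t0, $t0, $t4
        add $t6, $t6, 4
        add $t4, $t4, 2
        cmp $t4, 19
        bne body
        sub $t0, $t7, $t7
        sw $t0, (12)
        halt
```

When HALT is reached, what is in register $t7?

17

$t7=11
$t0=7
$t4=5
$t6=0
$t0=M[0]=22
$t7=11^22=29
$t0=22+5=27
$t6=0+4=4
$t4=5+2=7
cmp $t4, 19  (cmp 7,19)
bne body: taken
$t0=M[4]=-3
$t7=29^(-3)=-32
$t0=(-3)+7=4
$t6=4+4=8
$t4=7+2=9
cmp $t4, 19  (cmp 9,19)
bne body: taken
$t0=M[8]=24
$t7=(-32)^24=-8
$t0=24+9=33
$t6=8+4=12
$t4=9+2=11
cmp $t4, 19  (cmp 11,19)
bne body: taken
$t0=M[12]=7
$t7=(-8)^7=-1
$t0=7+11=18
$t6=12+4=16
$t4=11+2=13
cmp $t4, 19  (cmp 13,19)
bne body: taken
$t0=M[16]=29
$t7=(-1)^29=-30
$t0=29+13=42
$t6=16+4=20
$t4=13+2=15
cmp $t4, 19  (cmp 15,19)
bne body: taken
$t0=M[20]=-8
$t7=(-30)^(-8)=26
$t0=(-8)+15=7
$t6=20+4=24
$t4=15+2=17
cmp $t4, 19  (cmp 17,19)
bne body: taken
$t0=M[24]=11
$t7=26^11=17
$t0=11+17=28
$t6=24+4=28
$t4=17+2=19
cmp $t4, 19  (cmp 19,19)
bne body: not taken
$t0=17-17=0
sw $t0, (12) → M[12]=0
halt.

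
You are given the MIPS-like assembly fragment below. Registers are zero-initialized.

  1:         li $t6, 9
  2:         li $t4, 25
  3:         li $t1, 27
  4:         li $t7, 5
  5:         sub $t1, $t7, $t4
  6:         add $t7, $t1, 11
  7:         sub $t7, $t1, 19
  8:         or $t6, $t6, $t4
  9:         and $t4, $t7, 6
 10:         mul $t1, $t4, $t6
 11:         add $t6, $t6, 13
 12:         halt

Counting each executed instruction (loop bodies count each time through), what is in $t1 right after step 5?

-20

$t6=9
$t4=25
$t1=27
$t7=5
$t1=5-25=-20
After step 5: $t1 = -20.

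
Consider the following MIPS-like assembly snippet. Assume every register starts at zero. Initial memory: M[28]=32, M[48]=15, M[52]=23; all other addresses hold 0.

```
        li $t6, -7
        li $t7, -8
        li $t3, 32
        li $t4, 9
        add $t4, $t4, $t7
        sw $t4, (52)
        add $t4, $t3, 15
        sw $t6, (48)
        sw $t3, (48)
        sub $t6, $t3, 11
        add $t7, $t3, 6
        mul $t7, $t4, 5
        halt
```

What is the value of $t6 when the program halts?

$t6=-7
$t7=-8
$t3=32
$t4=9
$t4=9+(-8)=1
sw $t4, (52) → M[52]=1
$t4=32+15=47
sw $t6, (48) → M[48]=-7
sw $t3, (48) → M[48]=32
$t6=32-11=21
$t7=32+6=38
$t7=47*5=235
halt.

21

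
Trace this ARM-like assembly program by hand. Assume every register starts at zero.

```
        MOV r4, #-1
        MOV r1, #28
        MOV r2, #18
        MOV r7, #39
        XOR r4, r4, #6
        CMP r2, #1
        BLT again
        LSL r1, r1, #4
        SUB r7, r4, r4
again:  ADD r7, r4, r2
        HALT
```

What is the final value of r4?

r4=-1
r1=28
r2=18
r7=39
r4=(-1)^6=-7
CMP r2, #1  (cmp 18,1)
BLT again: not taken
r1=28<<4=448
r7=(-7)-(-7)=0
r7=(-7)+18=11
halt.

-7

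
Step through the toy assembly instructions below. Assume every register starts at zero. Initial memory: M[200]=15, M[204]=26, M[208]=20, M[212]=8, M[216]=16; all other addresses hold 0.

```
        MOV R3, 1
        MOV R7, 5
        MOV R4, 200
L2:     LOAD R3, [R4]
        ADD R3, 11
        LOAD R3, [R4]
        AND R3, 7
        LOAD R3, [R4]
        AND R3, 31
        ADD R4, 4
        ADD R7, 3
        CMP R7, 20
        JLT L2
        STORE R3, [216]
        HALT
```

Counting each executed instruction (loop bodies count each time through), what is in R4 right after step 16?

MOV R3, 1 → R3=1
MOV R7, 5 → R7=5
MOV R4, 200 → R4=200
LOAD R3, [R4] → R3=M[200]=15
ADD R3, 11 → R3=15+11=26
LOAD R3, [R4] → R3=M[200]=15
AND R3, 7 → R3=15&7=7
LOAD R3, [R4] → R3=M[200]=15
AND R3, 31 → R3=15&31=15
ADD R4, 4 → R4=200+4=204
ADD R7, 3 → R7=5+3=8
CMP R7, 20  (cmp 8,20)
JLT L2: taken
LOAD R3, [R4] → R3=M[204]=26
ADD R3, 11 → R3=26+11=37
LOAD R3, [R4] → R3=M[204]=26
After step 16: R4 = 204.

204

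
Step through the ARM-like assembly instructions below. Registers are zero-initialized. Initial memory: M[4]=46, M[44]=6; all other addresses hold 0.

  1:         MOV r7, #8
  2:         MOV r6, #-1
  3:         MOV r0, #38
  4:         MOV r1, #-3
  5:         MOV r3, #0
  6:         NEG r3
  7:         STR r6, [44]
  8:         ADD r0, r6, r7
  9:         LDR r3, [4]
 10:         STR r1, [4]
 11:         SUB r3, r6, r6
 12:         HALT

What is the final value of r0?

7

after MOV r7, #8: r7=8
after MOV r6, #-1: r6=-1
after MOV r0, #38: r0=38
after MOV r1, #-3: r1=-3
after MOV r3, #0: r3=0
after NEG r3: r3=-(0)=0
STR r6, [44] → M[44]=-1
after ADD r0, r6, r7: r0=(-1)+8=7
after LDR r3, [4]: r3=M[4]=46
STR r1, [4] → M[4]=-3
after SUB r3, r6, r6: r3=(-1)-(-1)=0
halt.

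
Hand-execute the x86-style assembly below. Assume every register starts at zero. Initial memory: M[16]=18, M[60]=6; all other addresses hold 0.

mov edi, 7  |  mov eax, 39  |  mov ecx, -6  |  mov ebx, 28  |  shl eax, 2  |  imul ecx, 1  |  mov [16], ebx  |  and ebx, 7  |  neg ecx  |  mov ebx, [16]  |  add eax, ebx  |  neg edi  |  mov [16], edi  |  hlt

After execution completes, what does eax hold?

184

mov edi, 7 → edi=7
mov eax, 39 → eax=39
mov ecx, -6 → ecx=-6
mov ebx, 28 → ebx=28
shl eax, 2 → eax=39<<2=156
imul ecx, 1 → ecx=(-6)*1=-6
mov [16], ebx → M[16]=28
and ebx, 7 → ebx=28&7=4
neg ecx → ecx=-(-6)=6
mov ebx, [16] → ebx=M[16]=28
add eax, ebx → eax=156+28=184
neg edi → edi=-(7)=-7
mov [16], edi → M[16]=-7
halt.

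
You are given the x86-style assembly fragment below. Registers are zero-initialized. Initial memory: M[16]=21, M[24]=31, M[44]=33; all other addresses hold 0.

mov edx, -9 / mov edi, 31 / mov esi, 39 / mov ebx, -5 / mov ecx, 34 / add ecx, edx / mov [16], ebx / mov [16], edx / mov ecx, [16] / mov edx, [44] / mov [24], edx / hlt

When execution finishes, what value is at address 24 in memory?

after mov edx, -9: edx=-9
after mov edi, 31: edi=31
after mov esi, 39: esi=39
after mov ebx, -5: ebx=-5
after mov ecx, 34: ecx=34
after add ecx, edx: ecx=34+(-9)=25
mov [16], ebx → M[16]=-5
mov [16], edx → M[16]=-9
after mov ecx, [16]: ecx=M[16]=-9
after mov edx, [44]: edx=M[44]=33
mov [24], edx → M[24]=33
halt.

33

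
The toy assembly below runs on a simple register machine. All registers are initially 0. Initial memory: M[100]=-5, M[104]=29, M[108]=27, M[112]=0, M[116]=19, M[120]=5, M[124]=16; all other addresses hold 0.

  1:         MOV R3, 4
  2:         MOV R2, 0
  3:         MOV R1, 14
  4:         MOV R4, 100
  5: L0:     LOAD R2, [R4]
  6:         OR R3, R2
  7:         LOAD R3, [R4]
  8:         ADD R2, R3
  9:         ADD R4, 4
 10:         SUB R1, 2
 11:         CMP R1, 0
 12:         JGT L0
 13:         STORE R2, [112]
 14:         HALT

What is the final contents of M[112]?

after MOV R3, 4: R3=4
after MOV R2, 0: R2=0
after MOV R1, 14: R1=14
after MOV R4, 100: R4=100
after LOAD R2, [R4]: R2=M[100]=-5
after OR R3, R2: R3=4|(-5)=-1
after LOAD R3, [R4]: R3=M[100]=-5
after ADD R2, R3: R2=(-5)+(-5)=-10
after ADD R4, 4: R4=100+4=104
after SUB R1, 2: R1=14-2=12
CMP R1, 0  (cmp 12,0)
JGT L0: taken
after LOAD R2, [R4]: R2=M[104]=29
after OR R3, R2: R3=(-5)|29=-1
after LOAD R3, [R4]: R3=M[104]=29
after ADD R2, R3: R2=29+29=58
after ADD R4, 4: R4=104+4=108
after SUB R1, 2: R1=12-2=10
CMP R1, 0  (cmp 10,0)
JGT L0: taken
after LOAD R2, [R4]: R2=M[108]=27
after OR R3, R2: R3=29|27=31
after LOAD R3, [R4]: R3=M[108]=27
after ADD R2, R3: R2=27+27=54
after ADD R4, 4: R4=108+4=112
after SUB R1, 2: R1=10-2=8
CMP R1, 0  (cmp 8,0)
JGT L0: taken
after LOAD R2, [R4]: R2=M[112]=0
after OR R3, R2: R3=27|0=27
after LOAD R3, [R4]: R3=M[112]=0
after ADD R2, R3: R2=0+0=0
after ADD R4, 4: R4=112+4=116
after SUB R1, 2: R1=8-2=6
CMP R1, 0  (cmp 6,0)
JGT L0: taken
after LOAD R2, [R4]: R2=M[116]=19
after OR R3, R2: R3=0|19=19
after LOAD R3, [R4]: R3=M[116]=19
after ADD R2, R3: R2=19+19=38
after ADD R4, 4: R4=116+4=120
after SUB R1, 2: R1=6-2=4
CMP R1, 0  (cmp 4,0)
JGT L0: taken
after LOAD R2, [R4]: R2=M[120]=5
after OR R3, R2: R3=19|5=23
after LOAD R3, [R4]: R3=M[120]=5
after ADD R2, R3: R2=5+5=10
after ADD R4, 4: R4=120+4=124
after SUB R1, 2: R1=4-2=2
CMP R1, 0  (cmp 2,0)
JGT L0: taken
after LOAD R2, [R4]: R2=M[124]=16
after OR R3, R2: R3=5|16=21
after LOAD R3, [R4]: R3=M[124]=16
after ADD R2, R3: R2=16+16=32
after ADD R4, 4: R4=124+4=128
after SUB R1, 2: R1=2-2=0
CMP R1, 0  (cmp 0,0)
JGT L0: not taken
STORE R2, [112] → M[112]=32
halt.

32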